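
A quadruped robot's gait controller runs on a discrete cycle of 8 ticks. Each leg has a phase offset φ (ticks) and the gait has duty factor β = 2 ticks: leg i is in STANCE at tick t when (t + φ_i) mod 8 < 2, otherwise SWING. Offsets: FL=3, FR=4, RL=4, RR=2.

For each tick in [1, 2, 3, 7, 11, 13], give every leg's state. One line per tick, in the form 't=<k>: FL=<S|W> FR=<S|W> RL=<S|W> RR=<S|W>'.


t=1: FL=W FR=W RL=W RR=W
t=2: FL=W FR=W RL=W RR=W
t=3: FL=W FR=W RL=W RR=W
t=7: FL=W FR=W RL=W RR=S
t=11: FL=W FR=W RL=W RR=W
t=13: FL=S FR=S RL=S RR=W

t=1: phase=(4,5,5,3) vs β=2 → FL=W FR=W RL=W RR=W
t=2: phase=(5,6,6,4) vs β=2 → FL=W FR=W RL=W RR=W
t=3: phase=(6,7,7,5) vs β=2 → FL=W FR=W RL=W RR=W
t=7: phase=(2,3,3,1) vs β=2 → FL=W FR=W RL=W RR=S
t=11: phase=(6,7,7,5) vs β=2 → FL=W FR=W RL=W RR=W
t=13: phase=(0,1,1,7) vs β=2 → FL=S FR=S RL=S RR=W


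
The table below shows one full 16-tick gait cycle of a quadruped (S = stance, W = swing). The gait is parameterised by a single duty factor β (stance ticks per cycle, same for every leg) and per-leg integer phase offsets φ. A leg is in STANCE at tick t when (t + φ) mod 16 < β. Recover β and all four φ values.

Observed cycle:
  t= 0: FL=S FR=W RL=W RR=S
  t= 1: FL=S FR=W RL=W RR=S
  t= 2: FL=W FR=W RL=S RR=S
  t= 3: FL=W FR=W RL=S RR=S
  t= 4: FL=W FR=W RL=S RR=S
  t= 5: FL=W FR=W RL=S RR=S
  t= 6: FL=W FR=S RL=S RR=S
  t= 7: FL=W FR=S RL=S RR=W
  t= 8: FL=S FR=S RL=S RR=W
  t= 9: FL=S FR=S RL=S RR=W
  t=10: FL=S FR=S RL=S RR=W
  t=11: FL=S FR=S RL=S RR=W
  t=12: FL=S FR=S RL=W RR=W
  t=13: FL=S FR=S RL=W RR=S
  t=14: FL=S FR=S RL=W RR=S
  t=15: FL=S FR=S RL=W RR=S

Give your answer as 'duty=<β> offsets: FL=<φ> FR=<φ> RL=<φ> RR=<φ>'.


duty β = stance ticks per leg = 10
FL: stance ticks = 10; W→S at t=8 → φ=8
FR: stance ticks = 10; W→S at t=6 → φ=10
RL: stance ticks = 10; W→S at t=2 → φ=14
RR: stance ticks = 10; W→S at t=13 → φ=3

duty=10 offsets: FL=8 FR=10 RL=14 RR=3


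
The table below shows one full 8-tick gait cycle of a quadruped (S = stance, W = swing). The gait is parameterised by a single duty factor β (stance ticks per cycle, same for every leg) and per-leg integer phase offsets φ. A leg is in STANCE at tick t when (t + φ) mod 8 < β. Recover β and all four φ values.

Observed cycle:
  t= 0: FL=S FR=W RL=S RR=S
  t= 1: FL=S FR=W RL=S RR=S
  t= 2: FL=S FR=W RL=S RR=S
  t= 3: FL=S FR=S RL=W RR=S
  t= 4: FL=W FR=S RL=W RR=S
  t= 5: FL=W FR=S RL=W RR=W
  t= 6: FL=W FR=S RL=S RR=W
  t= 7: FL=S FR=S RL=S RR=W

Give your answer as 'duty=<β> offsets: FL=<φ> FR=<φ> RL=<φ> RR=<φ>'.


duty β = stance ticks per leg = 5
FL: stance ticks = 5; W→S at t=7 → φ=1
FR: stance ticks = 5; W→S at t=3 → φ=5
RL: stance ticks = 5; W→S at t=6 → φ=2
RR: stance ticks = 5; W→S at t=0 → φ=0

duty=5 offsets: FL=1 FR=5 RL=2 RR=0


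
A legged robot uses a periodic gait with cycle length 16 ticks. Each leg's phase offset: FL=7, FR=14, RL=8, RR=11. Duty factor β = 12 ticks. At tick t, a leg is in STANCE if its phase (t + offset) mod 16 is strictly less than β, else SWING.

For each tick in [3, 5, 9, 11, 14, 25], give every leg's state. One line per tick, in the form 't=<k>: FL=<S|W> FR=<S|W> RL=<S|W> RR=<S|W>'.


t=3: phase=(10,1,11,14) vs β=12 → FL=S FR=S RL=S RR=W
t=5: phase=(12,3,13,0) vs β=12 → FL=W FR=S RL=W RR=S
t=9: phase=(0,7,1,4) vs β=12 → FL=S FR=S RL=S RR=S
t=11: phase=(2,9,3,6) vs β=12 → FL=S FR=S RL=S RR=S
t=14: phase=(5,12,6,9) vs β=12 → FL=S FR=W RL=S RR=S
t=25: phase=(0,7,1,4) vs β=12 → FL=S FR=S RL=S RR=S

t=3: FL=S FR=S RL=S RR=W
t=5: FL=W FR=S RL=W RR=S
t=9: FL=S FR=S RL=S RR=S
t=11: FL=S FR=S RL=S RR=S
t=14: FL=S FR=W RL=S RR=S
t=25: FL=S FR=S RL=S RR=S


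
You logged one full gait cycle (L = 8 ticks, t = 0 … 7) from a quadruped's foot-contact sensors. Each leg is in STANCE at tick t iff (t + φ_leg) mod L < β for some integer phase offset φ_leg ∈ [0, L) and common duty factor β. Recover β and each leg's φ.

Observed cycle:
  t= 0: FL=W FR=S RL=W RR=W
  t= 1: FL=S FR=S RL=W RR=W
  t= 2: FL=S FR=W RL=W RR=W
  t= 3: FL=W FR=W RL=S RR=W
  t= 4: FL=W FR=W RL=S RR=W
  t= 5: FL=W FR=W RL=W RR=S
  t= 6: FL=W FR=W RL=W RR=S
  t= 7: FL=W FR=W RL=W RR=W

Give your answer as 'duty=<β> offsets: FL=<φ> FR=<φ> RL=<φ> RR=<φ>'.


duty=2 offsets: FL=7 FR=0 RL=5 RR=3

duty β = stance ticks per leg = 2
FL: stance ticks = 2; W→S at t=1 → φ=7
FR: stance ticks = 2; W→S at t=0 → φ=0
RL: stance ticks = 2; W→S at t=3 → φ=5
RR: stance ticks = 2; W→S at t=5 → φ=3


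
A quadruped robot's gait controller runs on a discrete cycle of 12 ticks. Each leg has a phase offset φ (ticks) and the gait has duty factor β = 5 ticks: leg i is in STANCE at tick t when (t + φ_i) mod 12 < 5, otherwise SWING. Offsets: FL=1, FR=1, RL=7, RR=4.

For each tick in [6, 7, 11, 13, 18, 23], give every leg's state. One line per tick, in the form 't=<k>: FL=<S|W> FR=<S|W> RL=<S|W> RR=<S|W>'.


t=6: FL=W FR=W RL=S RR=W
t=7: FL=W FR=W RL=S RR=W
t=11: FL=S FR=S RL=W RR=S
t=13: FL=S FR=S RL=W RR=W
t=18: FL=W FR=W RL=S RR=W
t=23: FL=S FR=S RL=W RR=S

t=6: phase=(7,7,1,10) vs β=5 → FL=W FR=W RL=S RR=W
t=7: phase=(8,8,2,11) vs β=5 → FL=W FR=W RL=S RR=W
t=11: phase=(0,0,6,3) vs β=5 → FL=S FR=S RL=W RR=S
t=13: phase=(2,2,8,5) vs β=5 → FL=S FR=S RL=W RR=W
t=18: phase=(7,7,1,10) vs β=5 → FL=W FR=W RL=S RR=W
t=23: phase=(0,0,6,3) vs β=5 → FL=S FR=S RL=W RR=S


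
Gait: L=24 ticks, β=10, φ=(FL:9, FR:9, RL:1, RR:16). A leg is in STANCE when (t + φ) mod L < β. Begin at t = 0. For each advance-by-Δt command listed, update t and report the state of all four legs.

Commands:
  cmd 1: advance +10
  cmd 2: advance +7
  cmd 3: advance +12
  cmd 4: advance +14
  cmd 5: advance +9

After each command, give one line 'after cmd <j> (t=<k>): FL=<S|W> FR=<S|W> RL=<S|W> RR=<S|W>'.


after cmd 1 (t=10): FL=W FR=W RL=W RR=S
after cmd 2 (t=17): FL=S FR=S RL=W RR=S
after cmd 3 (t=29): FL=W FR=W RL=S RR=W
after cmd 4 (t=43): FL=S FR=S RL=W RR=W
after cmd 5 (t=52): FL=W FR=W RL=S RR=W

start t=0: FL=S FR=S RL=S RR=W
cmd 1: advance +10 → t=10, phase=(19,19,11,2) → FL=W FR=W RL=W RR=S
cmd 2: advance +7 → t=17, phase=(2,2,18,9) → FL=S FR=S RL=W RR=S
cmd 3: advance +12 → t=29, phase=(14,14,6,21) → FL=W FR=W RL=S RR=W
cmd 4: advance +14 → t=43, phase=(4,4,20,11) → FL=S FR=S RL=W RR=W
cmd 5: advance +9 → t=52, phase=(13,13,5,20) → FL=W FR=W RL=S RR=W


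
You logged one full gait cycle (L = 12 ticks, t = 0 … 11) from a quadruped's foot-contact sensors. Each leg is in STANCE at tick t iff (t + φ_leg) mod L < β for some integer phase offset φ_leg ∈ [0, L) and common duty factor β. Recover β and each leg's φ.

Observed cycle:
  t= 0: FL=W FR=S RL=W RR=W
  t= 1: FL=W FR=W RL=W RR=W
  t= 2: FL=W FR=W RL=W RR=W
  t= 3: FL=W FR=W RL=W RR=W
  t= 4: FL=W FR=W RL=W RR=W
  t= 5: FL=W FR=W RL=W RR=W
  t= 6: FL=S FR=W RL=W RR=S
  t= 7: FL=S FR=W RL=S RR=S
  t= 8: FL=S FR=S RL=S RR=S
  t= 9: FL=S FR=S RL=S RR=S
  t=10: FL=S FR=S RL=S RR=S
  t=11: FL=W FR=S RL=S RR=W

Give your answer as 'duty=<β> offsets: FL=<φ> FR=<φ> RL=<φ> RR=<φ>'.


duty=5 offsets: FL=6 FR=4 RL=5 RR=6

duty β = stance ticks per leg = 5
FL: stance ticks = 5; W→S at t=6 → φ=6
FR: stance ticks = 5; W→S at t=8 → φ=4
RL: stance ticks = 5; W→S at t=7 → φ=5
RR: stance ticks = 5; W→S at t=6 → φ=6


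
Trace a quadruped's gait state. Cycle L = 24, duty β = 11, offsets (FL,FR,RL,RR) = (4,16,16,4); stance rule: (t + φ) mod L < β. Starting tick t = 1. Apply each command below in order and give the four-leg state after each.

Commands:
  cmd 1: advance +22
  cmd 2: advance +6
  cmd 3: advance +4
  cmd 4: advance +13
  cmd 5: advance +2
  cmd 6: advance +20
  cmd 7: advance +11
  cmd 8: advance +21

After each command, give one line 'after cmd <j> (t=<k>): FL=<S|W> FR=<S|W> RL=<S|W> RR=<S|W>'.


start t=1: FL=S FR=W RL=W RR=S
cmd 1: advance +22 → t=23, phase=(3,15,15,3) → FL=S FR=W RL=W RR=S
cmd 2: advance +6 → t=29, phase=(9,21,21,9) → FL=S FR=W RL=W RR=S
cmd 3: advance +4 → t=33, phase=(13,1,1,13) → FL=W FR=S RL=S RR=W
cmd 4: advance +13 → t=46, phase=(2,14,14,2) → FL=S FR=W RL=W RR=S
cmd 5: advance +2 → t=48, phase=(4,16,16,4) → FL=S FR=W RL=W RR=S
cmd 6: advance +20 → t=68, phase=(0,12,12,0) → FL=S FR=W RL=W RR=S
cmd 7: advance +11 → t=79, phase=(11,23,23,11) → FL=W FR=W RL=W RR=W
cmd 8: advance +21 → t=100, phase=(8,20,20,8) → FL=S FR=W RL=W RR=S

after cmd 1 (t=23): FL=S FR=W RL=W RR=S
after cmd 2 (t=29): FL=S FR=W RL=W RR=S
after cmd 3 (t=33): FL=W FR=S RL=S RR=W
after cmd 4 (t=46): FL=S FR=W RL=W RR=S
after cmd 5 (t=48): FL=S FR=W RL=W RR=S
after cmd 6 (t=68): FL=S FR=W RL=W RR=S
after cmd 7 (t=79): FL=W FR=W RL=W RR=W
after cmd 8 (t=100): FL=S FR=W RL=W RR=S


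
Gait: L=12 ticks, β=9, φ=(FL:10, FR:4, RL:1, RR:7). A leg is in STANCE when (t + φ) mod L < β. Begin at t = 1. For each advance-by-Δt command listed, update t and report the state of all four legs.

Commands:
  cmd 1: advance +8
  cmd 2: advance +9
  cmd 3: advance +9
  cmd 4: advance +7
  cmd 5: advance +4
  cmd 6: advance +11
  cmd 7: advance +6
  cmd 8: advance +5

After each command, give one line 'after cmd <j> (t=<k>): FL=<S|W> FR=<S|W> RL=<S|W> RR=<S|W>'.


start t=1: FL=W FR=S RL=S RR=S
cmd 1: advance +8 → t=9, phase=(7,1,10,4) → FL=S FR=S RL=W RR=S
cmd 2: advance +9 → t=18, phase=(4,10,7,1) → FL=S FR=W RL=S RR=S
cmd 3: advance +9 → t=27, phase=(1,7,4,10) → FL=S FR=S RL=S RR=W
cmd 4: advance +7 → t=34, phase=(8,2,11,5) → FL=S FR=S RL=W RR=S
cmd 5: advance +4 → t=38, phase=(0,6,3,9) → FL=S FR=S RL=S RR=W
cmd 6: advance +11 → t=49, phase=(11,5,2,8) → FL=W FR=S RL=S RR=S
cmd 7: advance +6 → t=55, phase=(5,11,8,2) → FL=S FR=W RL=S RR=S
cmd 8: advance +5 → t=60, phase=(10,4,1,7) → FL=W FR=S RL=S RR=S

after cmd 1 (t=9): FL=S FR=S RL=W RR=S
after cmd 2 (t=18): FL=S FR=W RL=S RR=S
after cmd 3 (t=27): FL=S FR=S RL=S RR=W
after cmd 4 (t=34): FL=S FR=S RL=W RR=S
after cmd 5 (t=38): FL=S FR=S RL=S RR=W
after cmd 6 (t=49): FL=W FR=S RL=S RR=S
after cmd 7 (t=55): FL=S FR=W RL=S RR=S
after cmd 8 (t=60): FL=W FR=S RL=S RR=S


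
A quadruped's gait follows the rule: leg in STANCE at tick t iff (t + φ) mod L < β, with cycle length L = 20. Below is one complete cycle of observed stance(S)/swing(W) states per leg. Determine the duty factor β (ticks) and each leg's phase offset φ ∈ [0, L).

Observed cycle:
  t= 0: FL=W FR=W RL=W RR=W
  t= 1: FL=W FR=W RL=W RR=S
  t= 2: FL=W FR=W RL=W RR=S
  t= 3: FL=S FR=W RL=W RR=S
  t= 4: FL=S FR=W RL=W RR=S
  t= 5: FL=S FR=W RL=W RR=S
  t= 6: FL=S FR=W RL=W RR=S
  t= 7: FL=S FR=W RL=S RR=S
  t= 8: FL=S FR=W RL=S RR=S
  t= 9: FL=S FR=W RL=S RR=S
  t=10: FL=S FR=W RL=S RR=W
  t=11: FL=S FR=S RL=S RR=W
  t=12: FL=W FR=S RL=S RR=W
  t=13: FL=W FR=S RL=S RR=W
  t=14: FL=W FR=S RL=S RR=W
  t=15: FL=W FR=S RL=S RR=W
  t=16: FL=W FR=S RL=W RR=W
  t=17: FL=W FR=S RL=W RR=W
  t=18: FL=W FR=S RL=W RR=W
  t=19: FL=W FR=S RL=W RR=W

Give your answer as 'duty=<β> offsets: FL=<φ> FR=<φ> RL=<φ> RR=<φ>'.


duty=9 offsets: FL=17 FR=9 RL=13 RR=19

duty β = stance ticks per leg = 9
FL: stance ticks = 9; W→S at t=3 → φ=17
FR: stance ticks = 9; W→S at t=11 → φ=9
RL: stance ticks = 9; W→S at t=7 → φ=13
RR: stance ticks = 9; W→S at t=1 → φ=19


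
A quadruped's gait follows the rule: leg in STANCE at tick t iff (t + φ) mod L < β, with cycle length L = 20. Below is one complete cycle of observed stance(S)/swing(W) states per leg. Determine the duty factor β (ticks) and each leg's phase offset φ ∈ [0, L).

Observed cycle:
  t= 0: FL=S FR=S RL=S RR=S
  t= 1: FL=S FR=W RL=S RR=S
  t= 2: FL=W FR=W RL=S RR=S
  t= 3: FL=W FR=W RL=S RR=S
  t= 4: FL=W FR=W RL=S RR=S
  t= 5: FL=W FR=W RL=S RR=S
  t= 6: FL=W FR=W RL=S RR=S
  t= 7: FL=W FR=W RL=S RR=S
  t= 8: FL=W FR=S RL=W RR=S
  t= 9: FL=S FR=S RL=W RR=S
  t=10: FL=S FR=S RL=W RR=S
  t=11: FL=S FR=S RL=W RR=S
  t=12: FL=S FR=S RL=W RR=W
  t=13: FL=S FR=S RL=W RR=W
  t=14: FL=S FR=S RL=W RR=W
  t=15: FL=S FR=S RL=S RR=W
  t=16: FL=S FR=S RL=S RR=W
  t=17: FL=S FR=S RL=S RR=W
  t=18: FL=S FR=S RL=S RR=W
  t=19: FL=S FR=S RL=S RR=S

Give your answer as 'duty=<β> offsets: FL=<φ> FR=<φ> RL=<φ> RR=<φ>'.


duty β = stance ticks per leg = 13
FL: stance ticks = 13; W→S at t=9 → φ=11
FR: stance ticks = 13; W→S at t=8 → φ=12
RL: stance ticks = 13; W→S at t=15 → φ=5
RR: stance ticks = 13; W→S at t=19 → φ=1

duty=13 offsets: FL=11 FR=12 RL=5 RR=1


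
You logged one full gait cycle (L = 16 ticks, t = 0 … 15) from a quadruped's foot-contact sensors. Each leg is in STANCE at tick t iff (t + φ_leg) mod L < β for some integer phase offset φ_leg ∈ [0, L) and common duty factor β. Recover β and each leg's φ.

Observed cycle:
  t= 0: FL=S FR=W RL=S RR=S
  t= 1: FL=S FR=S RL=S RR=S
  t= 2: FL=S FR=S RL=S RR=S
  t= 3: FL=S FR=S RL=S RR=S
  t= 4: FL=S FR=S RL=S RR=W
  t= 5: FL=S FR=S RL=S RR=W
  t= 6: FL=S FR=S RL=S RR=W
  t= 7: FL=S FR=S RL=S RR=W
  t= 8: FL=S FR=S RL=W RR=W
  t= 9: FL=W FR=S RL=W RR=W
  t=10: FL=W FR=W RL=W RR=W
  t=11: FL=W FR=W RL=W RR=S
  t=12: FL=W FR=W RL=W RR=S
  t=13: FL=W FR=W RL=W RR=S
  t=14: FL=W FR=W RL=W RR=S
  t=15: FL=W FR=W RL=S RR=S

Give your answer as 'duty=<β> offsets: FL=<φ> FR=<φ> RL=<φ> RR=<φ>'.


duty β = stance ticks per leg = 9
FL: stance ticks = 9; W→S at t=0 → φ=0
FR: stance ticks = 9; W→S at t=1 → φ=15
RL: stance ticks = 9; W→S at t=15 → φ=1
RR: stance ticks = 9; W→S at t=11 → φ=5

duty=9 offsets: FL=0 FR=15 RL=1 RR=5


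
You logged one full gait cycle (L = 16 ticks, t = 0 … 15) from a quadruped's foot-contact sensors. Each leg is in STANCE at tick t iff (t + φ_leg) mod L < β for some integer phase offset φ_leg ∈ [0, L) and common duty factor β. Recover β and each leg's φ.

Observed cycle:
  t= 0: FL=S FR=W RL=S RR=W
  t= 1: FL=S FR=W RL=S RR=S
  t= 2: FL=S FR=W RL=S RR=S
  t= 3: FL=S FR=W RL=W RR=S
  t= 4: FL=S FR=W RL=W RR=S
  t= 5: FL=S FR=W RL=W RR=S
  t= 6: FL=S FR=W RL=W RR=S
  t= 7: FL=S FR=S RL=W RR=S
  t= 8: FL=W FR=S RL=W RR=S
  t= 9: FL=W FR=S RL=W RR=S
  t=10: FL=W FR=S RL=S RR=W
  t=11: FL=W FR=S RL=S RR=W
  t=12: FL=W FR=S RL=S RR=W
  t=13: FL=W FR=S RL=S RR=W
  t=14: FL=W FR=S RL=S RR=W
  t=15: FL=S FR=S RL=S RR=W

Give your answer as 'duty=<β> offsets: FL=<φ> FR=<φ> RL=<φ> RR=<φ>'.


duty=9 offsets: FL=1 FR=9 RL=6 RR=15

duty β = stance ticks per leg = 9
FL: stance ticks = 9; W→S at t=15 → φ=1
FR: stance ticks = 9; W→S at t=7 → φ=9
RL: stance ticks = 9; W→S at t=10 → φ=6
RR: stance ticks = 9; W→S at t=1 → φ=15


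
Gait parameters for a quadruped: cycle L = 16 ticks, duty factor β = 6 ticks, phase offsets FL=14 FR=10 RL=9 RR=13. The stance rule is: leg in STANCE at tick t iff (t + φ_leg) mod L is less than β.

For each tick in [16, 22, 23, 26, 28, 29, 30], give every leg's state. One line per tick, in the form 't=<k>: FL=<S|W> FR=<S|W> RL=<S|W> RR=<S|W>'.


t=16: phase=(14,10,9,13) vs β=6 → FL=W FR=W RL=W RR=W
t=22: phase=(4,0,15,3) vs β=6 → FL=S FR=S RL=W RR=S
t=23: phase=(5,1,0,4) vs β=6 → FL=S FR=S RL=S RR=S
t=26: phase=(8,4,3,7) vs β=6 → FL=W FR=S RL=S RR=W
t=28: phase=(10,6,5,9) vs β=6 → FL=W FR=W RL=S RR=W
t=29: phase=(11,7,6,10) vs β=6 → FL=W FR=W RL=W RR=W
t=30: phase=(12,8,7,11) vs β=6 → FL=W FR=W RL=W RR=W

t=16: FL=W FR=W RL=W RR=W
t=22: FL=S FR=S RL=W RR=S
t=23: FL=S FR=S RL=S RR=S
t=26: FL=W FR=S RL=S RR=W
t=28: FL=W FR=W RL=S RR=W
t=29: FL=W FR=W RL=W RR=W
t=30: FL=W FR=W RL=W RR=W


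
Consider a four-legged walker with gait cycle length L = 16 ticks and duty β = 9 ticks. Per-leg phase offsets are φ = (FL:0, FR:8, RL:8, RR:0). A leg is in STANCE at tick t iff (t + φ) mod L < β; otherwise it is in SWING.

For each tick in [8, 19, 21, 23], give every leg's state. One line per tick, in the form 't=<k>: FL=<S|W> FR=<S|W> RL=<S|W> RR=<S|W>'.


t=8: FL=S FR=S RL=S RR=S
t=19: FL=S FR=W RL=W RR=S
t=21: FL=S FR=W RL=W RR=S
t=23: FL=S FR=W RL=W RR=S

t=8: phase=(8,0,0,8) vs β=9 → FL=S FR=S RL=S RR=S
t=19: phase=(3,11,11,3) vs β=9 → FL=S FR=W RL=W RR=S
t=21: phase=(5,13,13,5) vs β=9 → FL=S FR=W RL=W RR=S
t=23: phase=(7,15,15,7) vs β=9 → FL=S FR=W RL=W RR=S


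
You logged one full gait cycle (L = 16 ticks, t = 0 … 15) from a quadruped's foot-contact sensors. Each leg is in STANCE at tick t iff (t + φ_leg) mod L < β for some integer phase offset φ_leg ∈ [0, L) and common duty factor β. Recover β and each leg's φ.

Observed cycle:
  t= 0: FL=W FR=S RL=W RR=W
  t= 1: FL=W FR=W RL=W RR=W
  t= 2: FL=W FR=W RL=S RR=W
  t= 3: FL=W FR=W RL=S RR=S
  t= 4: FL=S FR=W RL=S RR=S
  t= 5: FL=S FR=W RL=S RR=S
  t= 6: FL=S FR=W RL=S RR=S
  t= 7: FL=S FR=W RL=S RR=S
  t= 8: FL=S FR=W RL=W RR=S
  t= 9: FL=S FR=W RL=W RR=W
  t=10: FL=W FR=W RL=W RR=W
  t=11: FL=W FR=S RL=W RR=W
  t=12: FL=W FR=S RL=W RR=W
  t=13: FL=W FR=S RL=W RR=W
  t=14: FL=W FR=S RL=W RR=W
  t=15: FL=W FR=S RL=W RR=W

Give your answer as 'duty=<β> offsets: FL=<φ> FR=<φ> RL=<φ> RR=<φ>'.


duty β = stance ticks per leg = 6
FL: stance ticks = 6; W→S at t=4 → φ=12
FR: stance ticks = 6; W→S at t=11 → φ=5
RL: stance ticks = 6; W→S at t=2 → φ=14
RR: stance ticks = 6; W→S at t=3 → φ=13

duty=6 offsets: FL=12 FR=5 RL=14 RR=13


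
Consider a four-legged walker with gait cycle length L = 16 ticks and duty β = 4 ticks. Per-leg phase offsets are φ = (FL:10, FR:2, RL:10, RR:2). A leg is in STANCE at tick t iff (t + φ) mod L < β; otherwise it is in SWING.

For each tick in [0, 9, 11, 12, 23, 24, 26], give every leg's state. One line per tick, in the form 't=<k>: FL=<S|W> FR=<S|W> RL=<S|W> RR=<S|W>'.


t=0: FL=W FR=S RL=W RR=S
t=9: FL=S FR=W RL=S RR=W
t=11: FL=W FR=W RL=W RR=W
t=12: FL=W FR=W RL=W RR=W
t=23: FL=S FR=W RL=S RR=W
t=24: FL=S FR=W RL=S RR=W
t=26: FL=W FR=W RL=W RR=W

t=0: phase=(10,2,10,2) vs β=4 → FL=W FR=S RL=W RR=S
t=9: phase=(3,11,3,11) vs β=4 → FL=S FR=W RL=S RR=W
t=11: phase=(5,13,5,13) vs β=4 → FL=W FR=W RL=W RR=W
t=12: phase=(6,14,6,14) vs β=4 → FL=W FR=W RL=W RR=W
t=23: phase=(1,9,1,9) vs β=4 → FL=S FR=W RL=S RR=W
t=24: phase=(2,10,2,10) vs β=4 → FL=S FR=W RL=S RR=W
t=26: phase=(4,12,4,12) vs β=4 → FL=W FR=W RL=W RR=W


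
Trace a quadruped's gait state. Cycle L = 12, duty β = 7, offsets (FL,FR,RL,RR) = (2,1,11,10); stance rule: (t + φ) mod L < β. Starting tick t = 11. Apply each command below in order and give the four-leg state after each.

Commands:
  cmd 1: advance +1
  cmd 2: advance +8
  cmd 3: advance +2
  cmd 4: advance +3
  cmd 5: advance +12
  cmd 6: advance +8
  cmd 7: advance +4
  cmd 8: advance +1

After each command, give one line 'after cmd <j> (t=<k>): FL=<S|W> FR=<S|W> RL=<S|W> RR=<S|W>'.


after cmd 1 (t=12): FL=S FR=S RL=W RR=W
after cmd 2 (t=20): FL=W FR=W RL=W RR=S
after cmd 3 (t=22): FL=S FR=W RL=W RR=W
after cmd 4 (t=25): FL=S FR=S RL=S RR=W
after cmd 5 (t=37): FL=S FR=S RL=S RR=W
after cmd 6 (t=45): FL=W FR=W RL=W RR=W
after cmd 7 (t=49): FL=S FR=S RL=S RR=W
after cmd 8 (t=50): FL=S FR=S RL=S RR=S

start t=11: FL=S FR=S RL=W RR=W
cmd 1: advance +1 → t=12, phase=(2,1,11,10) → FL=S FR=S RL=W RR=W
cmd 2: advance +8 → t=20, phase=(10,9,7,6) → FL=W FR=W RL=W RR=S
cmd 3: advance +2 → t=22, phase=(0,11,9,8) → FL=S FR=W RL=W RR=W
cmd 4: advance +3 → t=25, phase=(3,2,0,11) → FL=S FR=S RL=S RR=W
cmd 5: advance +12 → t=37, phase=(3,2,0,11) → FL=S FR=S RL=S RR=W
cmd 6: advance +8 → t=45, phase=(11,10,8,7) → FL=W FR=W RL=W RR=W
cmd 7: advance +4 → t=49, phase=(3,2,0,11) → FL=S FR=S RL=S RR=W
cmd 8: advance +1 → t=50, phase=(4,3,1,0) → FL=S FR=S RL=S RR=S


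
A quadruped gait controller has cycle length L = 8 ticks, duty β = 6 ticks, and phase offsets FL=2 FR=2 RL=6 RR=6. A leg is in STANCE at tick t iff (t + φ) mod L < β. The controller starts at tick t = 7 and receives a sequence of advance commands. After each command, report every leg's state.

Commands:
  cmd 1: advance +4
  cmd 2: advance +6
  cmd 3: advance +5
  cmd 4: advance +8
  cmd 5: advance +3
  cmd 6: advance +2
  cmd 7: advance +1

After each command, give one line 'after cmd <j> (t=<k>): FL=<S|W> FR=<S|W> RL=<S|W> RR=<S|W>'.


start t=7: FL=S FR=S RL=S RR=S
cmd 1: advance +4 → t=11, phase=(5,5,1,1) → FL=S FR=S RL=S RR=S
cmd 2: advance +6 → t=17, phase=(3,3,7,7) → FL=S FR=S RL=W RR=W
cmd 3: advance +5 → t=22, phase=(0,0,4,4) → FL=S FR=S RL=S RR=S
cmd 4: advance +8 → t=30, phase=(0,0,4,4) → FL=S FR=S RL=S RR=S
cmd 5: advance +3 → t=33, phase=(3,3,7,7) → FL=S FR=S RL=W RR=W
cmd 6: advance +2 → t=35, phase=(5,5,1,1) → FL=S FR=S RL=S RR=S
cmd 7: advance +1 → t=36, phase=(6,6,2,2) → FL=W FR=W RL=S RR=S

after cmd 1 (t=11): FL=S FR=S RL=S RR=S
after cmd 2 (t=17): FL=S FR=S RL=W RR=W
after cmd 3 (t=22): FL=S FR=S RL=S RR=S
after cmd 4 (t=30): FL=S FR=S RL=S RR=S
after cmd 5 (t=33): FL=S FR=S RL=W RR=W
after cmd 6 (t=35): FL=S FR=S RL=S RR=S
after cmd 7 (t=36): FL=W FR=W RL=S RR=S


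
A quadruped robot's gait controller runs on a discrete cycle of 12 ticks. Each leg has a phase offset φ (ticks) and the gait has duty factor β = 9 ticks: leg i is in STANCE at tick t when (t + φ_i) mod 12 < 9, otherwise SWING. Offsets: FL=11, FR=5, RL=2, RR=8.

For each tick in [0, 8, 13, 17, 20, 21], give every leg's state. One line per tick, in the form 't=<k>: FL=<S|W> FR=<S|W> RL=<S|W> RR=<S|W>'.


t=0: FL=W FR=S RL=S RR=S
t=8: FL=S FR=S RL=W RR=S
t=13: FL=S FR=S RL=S RR=W
t=17: FL=S FR=W RL=S RR=S
t=20: FL=S FR=S RL=W RR=S
t=21: FL=S FR=S RL=W RR=S

t=0: phase=(11,5,2,8) vs β=9 → FL=W FR=S RL=S RR=S
t=8: phase=(7,1,10,4) vs β=9 → FL=S FR=S RL=W RR=S
t=13: phase=(0,6,3,9) vs β=9 → FL=S FR=S RL=S RR=W
t=17: phase=(4,10,7,1) vs β=9 → FL=S FR=W RL=S RR=S
t=20: phase=(7,1,10,4) vs β=9 → FL=S FR=S RL=W RR=S
t=21: phase=(8,2,11,5) vs β=9 → FL=S FR=S RL=W RR=S


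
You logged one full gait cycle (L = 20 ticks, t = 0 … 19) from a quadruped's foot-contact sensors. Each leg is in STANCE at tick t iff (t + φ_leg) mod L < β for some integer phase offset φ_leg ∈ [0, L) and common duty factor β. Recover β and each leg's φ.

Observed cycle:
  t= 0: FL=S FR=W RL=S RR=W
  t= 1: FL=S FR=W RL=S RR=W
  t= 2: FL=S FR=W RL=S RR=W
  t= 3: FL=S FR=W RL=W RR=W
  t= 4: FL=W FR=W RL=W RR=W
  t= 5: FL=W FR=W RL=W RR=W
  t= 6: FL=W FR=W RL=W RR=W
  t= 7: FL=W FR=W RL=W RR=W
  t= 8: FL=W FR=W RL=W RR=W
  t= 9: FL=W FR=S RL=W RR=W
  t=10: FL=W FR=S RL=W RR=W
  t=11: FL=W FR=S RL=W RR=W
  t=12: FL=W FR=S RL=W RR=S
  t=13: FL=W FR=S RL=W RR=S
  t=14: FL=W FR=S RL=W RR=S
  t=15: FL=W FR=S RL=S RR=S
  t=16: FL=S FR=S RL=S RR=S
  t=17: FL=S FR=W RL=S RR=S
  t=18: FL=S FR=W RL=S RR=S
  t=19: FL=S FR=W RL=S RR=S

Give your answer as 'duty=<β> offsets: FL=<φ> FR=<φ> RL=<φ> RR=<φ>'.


duty β = stance ticks per leg = 8
FL: stance ticks = 8; W→S at t=16 → φ=4
FR: stance ticks = 8; W→S at t=9 → φ=11
RL: stance ticks = 8; W→S at t=15 → φ=5
RR: stance ticks = 8; W→S at t=12 → φ=8

duty=8 offsets: FL=4 FR=11 RL=5 RR=8


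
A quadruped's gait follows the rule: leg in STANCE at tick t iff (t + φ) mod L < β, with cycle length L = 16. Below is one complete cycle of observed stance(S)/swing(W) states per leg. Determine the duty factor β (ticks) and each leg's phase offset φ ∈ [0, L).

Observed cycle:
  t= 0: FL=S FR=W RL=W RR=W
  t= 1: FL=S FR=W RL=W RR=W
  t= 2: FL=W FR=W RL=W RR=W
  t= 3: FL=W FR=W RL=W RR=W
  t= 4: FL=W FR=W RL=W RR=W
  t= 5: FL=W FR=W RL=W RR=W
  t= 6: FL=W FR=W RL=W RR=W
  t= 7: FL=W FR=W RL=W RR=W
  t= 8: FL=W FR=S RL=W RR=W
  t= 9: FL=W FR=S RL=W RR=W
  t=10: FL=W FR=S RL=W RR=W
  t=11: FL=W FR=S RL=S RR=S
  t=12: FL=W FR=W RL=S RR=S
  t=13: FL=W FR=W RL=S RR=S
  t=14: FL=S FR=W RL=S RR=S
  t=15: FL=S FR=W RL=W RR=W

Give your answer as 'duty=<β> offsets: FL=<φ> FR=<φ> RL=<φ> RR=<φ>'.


duty β = stance ticks per leg = 4
FL: stance ticks = 4; W→S at t=14 → φ=2
FR: stance ticks = 4; W→S at t=8 → φ=8
RL: stance ticks = 4; W→S at t=11 → φ=5
RR: stance ticks = 4; W→S at t=11 → φ=5

duty=4 offsets: FL=2 FR=8 RL=5 RR=5


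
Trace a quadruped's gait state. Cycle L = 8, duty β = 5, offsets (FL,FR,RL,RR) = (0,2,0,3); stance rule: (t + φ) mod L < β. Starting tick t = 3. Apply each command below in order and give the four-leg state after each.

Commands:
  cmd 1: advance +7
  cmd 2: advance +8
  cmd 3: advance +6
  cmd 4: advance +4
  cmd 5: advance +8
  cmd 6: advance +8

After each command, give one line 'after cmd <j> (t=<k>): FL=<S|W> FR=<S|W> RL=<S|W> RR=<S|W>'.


start t=3: FL=S FR=W RL=S RR=W
cmd 1: advance +7 → t=10, phase=(2,4,2,5) → FL=S FR=S RL=S RR=W
cmd 2: advance +8 → t=18, phase=(2,4,2,5) → FL=S FR=S RL=S RR=W
cmd 3: advance +6 → t=24, phase=(0,2,0,3) → FL=S FR=S RL=S RR=S
cmd 4: advance +4 → t=28, phase=(4,6,4,7) → FL=S FR=W RL=S RR=W
cmd 5: advance +8 → t=36, phase=(4,6,4,7) → FL=S FR=W RL=S RR=W
cmd 6: advance +8 → t=44, phase=(4,6,4,7) → FL=S FR=W RL=S RR=W

after cmd 1 (t=10): FL=S FR=S RL=S RR=W
after cmd 2 (t=18): FL=S FR=S RL=S RR=W
after cmd 3 (t=24): FL=S FR=S RL=S RR=S
after cmd 4 (t=28): FL=S FR=W RL=S RR=W
after cmd 5 (t=36): FL=S FR=W RL=S RR=W
after cmd 6 (t=44): FL=S FR=W RL=S RR=W


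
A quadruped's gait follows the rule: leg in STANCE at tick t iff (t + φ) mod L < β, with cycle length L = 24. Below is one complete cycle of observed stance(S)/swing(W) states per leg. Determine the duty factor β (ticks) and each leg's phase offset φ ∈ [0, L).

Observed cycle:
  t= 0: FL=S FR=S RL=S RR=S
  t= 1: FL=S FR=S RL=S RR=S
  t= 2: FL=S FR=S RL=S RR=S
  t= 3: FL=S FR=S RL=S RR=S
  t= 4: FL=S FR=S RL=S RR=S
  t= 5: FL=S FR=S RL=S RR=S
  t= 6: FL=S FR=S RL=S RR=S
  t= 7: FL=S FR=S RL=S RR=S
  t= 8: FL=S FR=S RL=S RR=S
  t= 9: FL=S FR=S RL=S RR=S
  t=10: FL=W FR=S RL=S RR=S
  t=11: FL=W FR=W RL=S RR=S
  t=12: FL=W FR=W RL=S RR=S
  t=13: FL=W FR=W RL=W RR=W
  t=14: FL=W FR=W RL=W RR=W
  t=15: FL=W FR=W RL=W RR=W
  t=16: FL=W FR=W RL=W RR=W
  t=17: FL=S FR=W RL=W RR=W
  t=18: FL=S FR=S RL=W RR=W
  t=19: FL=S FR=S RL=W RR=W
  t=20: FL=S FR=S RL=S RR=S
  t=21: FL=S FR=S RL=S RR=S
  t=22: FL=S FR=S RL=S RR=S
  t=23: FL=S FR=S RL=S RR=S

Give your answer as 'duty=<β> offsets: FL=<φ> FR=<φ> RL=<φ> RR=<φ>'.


duty=17 offsets: FL=7 FR=6 RL=4 RR=4

duty β = stance ticks per leg = 17
FL: stance ticks = 17; W→S at t=17 → φ=7
FR: stance ticks = 17; W→S at t=18 → φ=6
RL: stance ticks = 17; W→S at t=20 → φ=4
RR: stance ticks = 17; W→S at t=20 → φ=4


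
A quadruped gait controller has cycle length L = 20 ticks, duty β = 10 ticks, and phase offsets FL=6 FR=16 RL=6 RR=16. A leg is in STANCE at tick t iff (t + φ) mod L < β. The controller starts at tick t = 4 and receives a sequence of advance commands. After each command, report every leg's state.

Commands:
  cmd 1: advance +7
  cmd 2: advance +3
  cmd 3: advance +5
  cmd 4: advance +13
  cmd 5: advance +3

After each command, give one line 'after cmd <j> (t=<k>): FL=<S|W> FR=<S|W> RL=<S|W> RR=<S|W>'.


after cmd 1 (t=11): FL=W FR=S RL=W RR=S
after cmd 2 (t=14): FL=S FR=W RL=S RR=W
after cmd 3 (t=19): FL=S FR=W RL=S RR=W
after cmd 4 (t=32): FL=W FR=S RL=W RR=S
after cmd 5 (t=35): FL=S FR=W RL=S RR=W

start t=4: FL=W FR=S RL=W RR=S
cmd 1: advance +7 → t=11, phase=(17,7,17,7) → FL=W FR=S RL=W RR=S
cmd 2: advance +3 → t=14, phase=(0,10,0,10) → FL=S FR=W RL=S RR=W
cmd 3: advance +5 → t=19, phase=(5,15,5,15) → FL=S FR=W RL=S RR=W
cmd 4: advance +13 → t=32, phase=(18,8,18,8) → FL=W FR=S RL=W RR=S
cmd 5: advance +3 → t=35, phase=(1,11,1,11) → FL=S FR=W RL=S RR=W


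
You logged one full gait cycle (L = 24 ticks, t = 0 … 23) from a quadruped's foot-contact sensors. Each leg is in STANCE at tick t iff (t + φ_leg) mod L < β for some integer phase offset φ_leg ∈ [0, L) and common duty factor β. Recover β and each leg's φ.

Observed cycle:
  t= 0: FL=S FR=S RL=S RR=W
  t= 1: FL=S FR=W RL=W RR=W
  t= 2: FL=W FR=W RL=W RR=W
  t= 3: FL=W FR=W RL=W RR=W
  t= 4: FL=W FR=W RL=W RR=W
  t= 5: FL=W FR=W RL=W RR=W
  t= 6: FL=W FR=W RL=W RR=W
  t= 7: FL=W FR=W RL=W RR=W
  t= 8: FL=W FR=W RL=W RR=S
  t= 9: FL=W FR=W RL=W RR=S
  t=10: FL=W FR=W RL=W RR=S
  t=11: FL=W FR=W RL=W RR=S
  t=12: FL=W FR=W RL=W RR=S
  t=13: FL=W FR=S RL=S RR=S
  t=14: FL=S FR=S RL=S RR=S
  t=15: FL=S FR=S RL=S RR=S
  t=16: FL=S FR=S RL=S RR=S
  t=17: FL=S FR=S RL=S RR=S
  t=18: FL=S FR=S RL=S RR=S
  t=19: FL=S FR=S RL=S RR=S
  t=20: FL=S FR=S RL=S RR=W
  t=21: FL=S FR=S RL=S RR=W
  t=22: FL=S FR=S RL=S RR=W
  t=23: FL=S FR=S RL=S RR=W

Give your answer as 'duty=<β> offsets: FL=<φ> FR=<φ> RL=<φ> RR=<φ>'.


duty β = stance ticks per leg = 12
FL: stance ticks = 12; W→S at t=14 → φ=10
FR: stance ticks = 12; W→S at t=13 → φ=11
RL: stance ticks = 12; W→S at t=13 → φ=11
RR: stance ticks = 12; W→S at t=8 → φ=16

duty=12 offsets: FL=10 FR=11 RL=11 RR=16


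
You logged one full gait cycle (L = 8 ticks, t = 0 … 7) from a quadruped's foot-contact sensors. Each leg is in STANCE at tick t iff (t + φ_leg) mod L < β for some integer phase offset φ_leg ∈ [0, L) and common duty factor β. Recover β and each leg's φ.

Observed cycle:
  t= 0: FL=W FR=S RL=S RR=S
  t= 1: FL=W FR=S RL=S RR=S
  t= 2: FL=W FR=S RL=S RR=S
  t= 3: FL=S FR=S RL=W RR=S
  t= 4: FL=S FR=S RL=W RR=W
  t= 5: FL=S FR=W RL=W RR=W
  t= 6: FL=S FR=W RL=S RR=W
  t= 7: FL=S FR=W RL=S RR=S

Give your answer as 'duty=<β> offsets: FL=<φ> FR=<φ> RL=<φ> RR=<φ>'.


duty β = stance ticks per leg = 5
FL: stance ticks = 5; W→S at t=3 → φ=5
FR: stance ticks = 5; W→S at t=0 → φ=0
RL: stance ticks = 5; W→S at t=6 → φ=2
RR: stance ticks = 5; W→S at t=7 → φ=1

duty=5 offsets: FL=5 FR=0 RL=2 RR=1


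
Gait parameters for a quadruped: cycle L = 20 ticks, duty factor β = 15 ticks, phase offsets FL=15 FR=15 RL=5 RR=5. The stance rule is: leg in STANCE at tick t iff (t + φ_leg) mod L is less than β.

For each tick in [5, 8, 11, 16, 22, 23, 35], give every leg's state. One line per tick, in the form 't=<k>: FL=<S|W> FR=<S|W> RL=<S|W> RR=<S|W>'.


t=5: phase=(0,0,10,10) vs β=15 → FL=S FR=S RL=S RR=S
t=8: phase=(3,3,13,13) vs β=15 → FL=S FR=S RL=S RR=S
t=11: phase=(6,6,16,16) vs β=15 → FL=S FR=S RL=W RR=W
t=16: phase=(11,11,1,1) vs β=15 → FL=S FR=S RL=S RR=S
t=22: phase=(17,17,7,7) vs β=15 → FL=W FR=W RL=S RR=S
t=23: phase=(18,18,8,8) vs β=15 → FL=W FR=W RL=S RR=S
t=35: phase=(10,10,0,0) vs β=15 → FL=S FR=S RL=S RR=S

t=5: FL=S FR=S RL=S RR=S
t=8: FL=S FR=S RL=S RR=S
t=11: FL=S FR=S RL=W RR=W
t=16: FL=S FR=S RL=S RR=S
t=22: FL=W FR=W RL=S RR=S
t=23: FL=W FR=W RL=S RR=S
t=35: FL=S FR=S RL=S RR=S


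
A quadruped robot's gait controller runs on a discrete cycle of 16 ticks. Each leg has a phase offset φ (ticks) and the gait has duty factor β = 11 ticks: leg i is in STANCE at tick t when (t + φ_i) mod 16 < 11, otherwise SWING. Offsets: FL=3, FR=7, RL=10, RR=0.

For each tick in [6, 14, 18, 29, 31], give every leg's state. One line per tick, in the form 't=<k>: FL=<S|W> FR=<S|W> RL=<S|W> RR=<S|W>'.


t=6: FL=S FR=W RL=S RR=S
t=14: FL=S FR=S RL=S RR=W
t=18: FL=S FR=S RL=W RR=S
t=29: FL=S FR=S RL=S RR=W
t=31: FL=S FR=S RL=S RR=W

t=6: phase=(9,13,0,6) vs β=11 → FL=S FR=W RL=S RR=S
t=14: phase=(1,5,8,14) vs β=11 → FL=S FR=S RL=S RR=W
t=18: phase=(5,9,12,2) vs β=11 → FL=S FR=S RL=W RR=S
t=29: phase=(0,4,7,13) vs β=11 → FL=S FR=S RL=S RR=W
t=31: phase=(2,6,9,15) vs β=11 → FL=S FR=S RL=S RR=W


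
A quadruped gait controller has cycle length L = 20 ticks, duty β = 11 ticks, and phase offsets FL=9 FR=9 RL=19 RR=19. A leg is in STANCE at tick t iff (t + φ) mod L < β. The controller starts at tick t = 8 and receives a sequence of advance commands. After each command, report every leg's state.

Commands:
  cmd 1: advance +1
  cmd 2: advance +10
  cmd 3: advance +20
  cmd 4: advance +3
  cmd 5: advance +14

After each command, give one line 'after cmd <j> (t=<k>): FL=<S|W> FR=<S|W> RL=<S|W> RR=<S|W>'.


start t=8: FL=W FR=W RL=S RR=S
cmd 1: advance +1 → t=9, phase=(18,18,8,8) → FL=W FR=W RL=S RR=S
cmd 2: advance +10 → t=19, phase=(8,8,18,18) → FL=S FR=S RL=W RR=W
cmd 3: advance +20 → t=39, phase=(8,8,18,18) → FL=S FR=S RL=W RR=W
cmd 4: advance +3 → t=42, phase=(11,11,1,1) → FL=W FR=W RL=S RR=S
cmd 5: advance +14 → t=56, phase=(5,5,15,15) → FL=S FR=S RL=W RR=W

after cmd 1 (t=9): FL=W FR=W RL=S RR=S
after cmd 2 (t=19): FL=S FR=S RL=W RR=W
after cmd 3 (t=39): FL=S FR=S RL=W RR=W
after cmd 4 (t=42): FL=W FR=W RL=S RR=S
after cmd 5 (t=56): FL=S FR=S RL=W RR=W


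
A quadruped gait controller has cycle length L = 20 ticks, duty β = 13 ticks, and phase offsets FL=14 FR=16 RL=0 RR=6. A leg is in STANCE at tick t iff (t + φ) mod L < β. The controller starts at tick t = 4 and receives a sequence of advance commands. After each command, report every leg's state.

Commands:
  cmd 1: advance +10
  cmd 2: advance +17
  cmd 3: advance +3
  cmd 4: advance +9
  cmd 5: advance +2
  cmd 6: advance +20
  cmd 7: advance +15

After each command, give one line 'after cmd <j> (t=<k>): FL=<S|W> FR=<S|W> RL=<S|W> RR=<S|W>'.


after cmd 1 (t=14): FL=S FR=S RL=W RR=S
after cmd 2 (t=31): FL=S FR=S RL=S RR=W
after cmd 3 (t=34): FL=S FR=S RL=W RR=S
after cmd 4 (t=43): FL=W FR=W RL=S RR=S
after cmd 5 (t=45): FL=W FR=S RL=S RR=S
after cmd 6 (t=65): FL=W FR=S RL=S RR=S
after cmd 7 (t=80): FL=W FR=W RL=S RR=S

start t=4: FL=W FR=S RL=S RR=S
cmd 1: advance +10 → t=14, phase=(8,10,14,0) → FL=S FR=S RL=W RR=S
cmd 2: advance +17 → t=31, phase=(5,7,11,17) → FL=S FR=S RL=S RR=W
cmd 3: advance +3 → t=34, phase=(8,10,14,0) → FL=S FR=S RL=W RR=S
cmd 4: advance +9 → t=43, phase=(17,19,3,9) → FL=W FR=W RL=S RR=S
cmd 5: advance +2 → t=45, phase=(19,1,5,11) → FL=W FR=S RL=S RR=S
cmd 6: advance +20 → t=65, phase=(19,1,5,11) → FL=W FR=S RL=S RR=S
cmd 7: advance +15 → t=80, phase=(14,16,0,6) → FL=W FR=W RL=S RR=S


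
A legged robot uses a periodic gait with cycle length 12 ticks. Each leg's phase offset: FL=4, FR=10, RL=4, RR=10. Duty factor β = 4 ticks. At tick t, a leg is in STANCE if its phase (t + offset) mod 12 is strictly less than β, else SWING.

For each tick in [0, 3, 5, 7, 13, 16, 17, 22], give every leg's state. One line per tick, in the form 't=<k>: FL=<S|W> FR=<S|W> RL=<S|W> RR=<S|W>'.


t=0: FL=W FR=W RL=W RR=W
t=3: FL=W FR=S RL=W RR=S
t=5: FL=W FR=S RL=W RR=S
t=7: FL=W FR=W RL=W RR=W
t=13: FL=W FR=W RL=W RR=W
t=16: FL=W FR=S RL=W RR=S
t=17: FL=W FR=S RL=W RR=S
t=22: FL=S FR=W RL=S RR=W

t=0: phase=(4,10,4,10) vs β=4 → FL=W FR=W RL=W RR=W
t=3: phase=(7,1,7,1) vs β=4 → FL=W FR=S RL=W RR=S
t=5: phase=(9,3,9,3) vs β=4 → FL=W FR=S RL=W RR=S
t=7: phase=(11,5,11,5) vs β=4 → FL=W FR=W RL=W RR=W
t=13: phase=(5,11,5,11) vs β=4 → FL=W FR=W RL=W RR=W
t=16: phase=(8,2,8,2) vs β=4 → FL=W FR=S RL=W RR=S
t=17: phase=(9,3,9,3) vs β=4 → FL=W FR=S RL=W RR=S
t=22: phase=(2,8,2,8) vs β=4 → FL=S FR=W RL=S RR=W


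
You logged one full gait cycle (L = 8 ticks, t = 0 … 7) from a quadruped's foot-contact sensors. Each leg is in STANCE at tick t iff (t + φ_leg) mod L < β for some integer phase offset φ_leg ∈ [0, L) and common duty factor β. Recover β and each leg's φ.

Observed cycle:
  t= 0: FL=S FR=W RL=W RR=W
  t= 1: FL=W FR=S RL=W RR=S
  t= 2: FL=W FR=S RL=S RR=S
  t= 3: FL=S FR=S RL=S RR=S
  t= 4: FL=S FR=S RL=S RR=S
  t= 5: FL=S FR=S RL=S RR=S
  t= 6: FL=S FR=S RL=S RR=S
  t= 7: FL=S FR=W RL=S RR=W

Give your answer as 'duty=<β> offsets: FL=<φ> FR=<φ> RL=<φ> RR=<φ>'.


duty=6 offsets: FL=5 FR=7 RL=6 RR=7

duty β = stance ticks per leg = 6
FL: stance ticks = 6; W→S at t=3 → φ=5
FR: stance ticks = 6; W→S at t=1 → φ=7
RL: stance ticks = 6; W→S at t=2 → φ=6
RR: stance ticks = 6; W→S at t=1 → φ=7


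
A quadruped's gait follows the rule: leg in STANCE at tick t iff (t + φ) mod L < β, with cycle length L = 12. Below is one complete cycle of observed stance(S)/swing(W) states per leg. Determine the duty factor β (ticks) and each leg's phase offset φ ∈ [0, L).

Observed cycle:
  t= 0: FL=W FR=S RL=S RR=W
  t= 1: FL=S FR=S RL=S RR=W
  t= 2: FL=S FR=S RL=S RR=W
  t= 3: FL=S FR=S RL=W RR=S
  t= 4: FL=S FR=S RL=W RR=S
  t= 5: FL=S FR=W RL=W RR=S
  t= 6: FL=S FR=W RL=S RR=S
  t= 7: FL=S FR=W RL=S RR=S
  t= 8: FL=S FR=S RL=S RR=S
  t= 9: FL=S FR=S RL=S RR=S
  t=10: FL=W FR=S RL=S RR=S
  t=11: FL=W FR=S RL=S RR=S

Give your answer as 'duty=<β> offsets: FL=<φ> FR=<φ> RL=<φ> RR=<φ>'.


duty β = stance ticks per leg = 9
FL: stance ticks = 9; W→S at t=1 → φ=11
FR: stance ticks = 9; W→S at t=8 → φ=4
RL: stance ticks = 9; W→S at t=6 → φ=6
RR: stance ticks = 9; W→S at t=3 → φ=9

duty=9 offsets: FL=11 FR=4 RL=6 RR=9


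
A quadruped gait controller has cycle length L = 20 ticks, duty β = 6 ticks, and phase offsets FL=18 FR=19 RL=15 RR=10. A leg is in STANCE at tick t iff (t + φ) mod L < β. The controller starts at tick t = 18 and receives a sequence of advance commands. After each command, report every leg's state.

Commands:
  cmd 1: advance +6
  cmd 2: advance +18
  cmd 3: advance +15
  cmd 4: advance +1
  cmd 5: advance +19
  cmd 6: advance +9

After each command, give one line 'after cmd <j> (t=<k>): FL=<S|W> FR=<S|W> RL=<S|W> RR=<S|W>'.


after cmd 1 (t=24): FL=S FR=S RL=W RR=W
after cmd 2 (t=42): FL=S FR=S RL=W RR=W
after cmd 3 (t=57): FL=W FR=W RL=W RR=W
after cmd 4 (t=58): FL=W FR=W RL=W RR=W
after cmd 5 (t=77): FL=W FR=W RL=W RR=W
after cmd 6 (t=86): FL=S FR=S RL=S RR=W

start t=18: FL=W FR=W RL=W RR=W
cmd 1: advance +6 → t=24, phase=(2,3,19,14) → FL=S FR=S RL=W RR=W
cmd 2: advance +18 → t=42, phase=(0,1,17,12) → FL=S FR=S RL=W RR=W
cmd 3: advance +15 → t=57, phase=(15,16,12,7) → FL=W FR=W RL=W RR=W
cmd 4: advance +1 → t=58, phase=(16,17,13,8) → FL=W FR=W RL=W RR=W
cmd 5: advance +19 → t=77, phase=(15,16,12,7) → FL=W FR=W RL=W RR=W
cmd 6: advance +9 → t=86, phase=(4,5,1,16) → FL=S FR=S RL=S RR=W


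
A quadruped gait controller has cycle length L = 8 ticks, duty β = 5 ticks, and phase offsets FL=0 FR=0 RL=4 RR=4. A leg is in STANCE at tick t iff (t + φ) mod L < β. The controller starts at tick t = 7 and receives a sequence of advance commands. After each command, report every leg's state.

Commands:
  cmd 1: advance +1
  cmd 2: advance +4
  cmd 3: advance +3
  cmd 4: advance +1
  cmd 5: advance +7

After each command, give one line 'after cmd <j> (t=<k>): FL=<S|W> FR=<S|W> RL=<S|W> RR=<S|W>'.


after cmd 1 (t=8): FL=S FR=S RL=S RR=S
after cmd 2 (t=12): FL=S FR=S RL=S RR=S
after cmd 3 (t=15): FL=W FR=W RL=S RR=S
after cmd 4 (t=16): FL=S FR=S RL=S RR=S
after cmd 5 (t=23): FL=W FR=W RL=S RR=S

start t=7: FL=W FR=W RL=S RR=S
cmd 1: advance +1 → t=8, phase=(0,0,4,4) → FL=S FR=S RL=S RR=S
cmd 2: advance +4 → t=12, phase=(4,4,0,0) → FL=S FR=S RL=S RR=S
cmd 3: advance +3 → t=15, phase=(7,7,3,3) → FL=W FR=W RL=S RR=S
cmd 4: advance +1 → t=16, phase=(0,0,4,4) → FL=S FR=S RL=S RR=S
cmd 5: advance +7 → t=23, phase=(7,7,3,3) → FL=W FR=W RL=S RR=S


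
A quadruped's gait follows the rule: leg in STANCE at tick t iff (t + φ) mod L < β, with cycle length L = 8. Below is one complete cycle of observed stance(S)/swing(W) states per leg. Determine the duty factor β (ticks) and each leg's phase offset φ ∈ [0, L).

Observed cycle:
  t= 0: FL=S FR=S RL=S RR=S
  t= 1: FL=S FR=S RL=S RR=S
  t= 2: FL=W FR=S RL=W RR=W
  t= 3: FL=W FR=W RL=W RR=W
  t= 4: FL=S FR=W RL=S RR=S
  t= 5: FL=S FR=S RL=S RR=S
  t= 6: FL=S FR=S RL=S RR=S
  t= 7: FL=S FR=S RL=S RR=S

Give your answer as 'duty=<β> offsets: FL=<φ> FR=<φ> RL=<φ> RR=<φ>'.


duty β = stance ticks per leg = 6
FL: stance ticks = 6; W→S at t=4 → φ=4
FR: stance ticks = 6; W→S at t=5 → φ=3
RL: stance ticks = 6; W→S at t=4 → φ=4
RR: stance ticks = 6; W→S at t=4 → φ=4

duty=6 offsets: FL=4 FR=3 RL=4 RR=4


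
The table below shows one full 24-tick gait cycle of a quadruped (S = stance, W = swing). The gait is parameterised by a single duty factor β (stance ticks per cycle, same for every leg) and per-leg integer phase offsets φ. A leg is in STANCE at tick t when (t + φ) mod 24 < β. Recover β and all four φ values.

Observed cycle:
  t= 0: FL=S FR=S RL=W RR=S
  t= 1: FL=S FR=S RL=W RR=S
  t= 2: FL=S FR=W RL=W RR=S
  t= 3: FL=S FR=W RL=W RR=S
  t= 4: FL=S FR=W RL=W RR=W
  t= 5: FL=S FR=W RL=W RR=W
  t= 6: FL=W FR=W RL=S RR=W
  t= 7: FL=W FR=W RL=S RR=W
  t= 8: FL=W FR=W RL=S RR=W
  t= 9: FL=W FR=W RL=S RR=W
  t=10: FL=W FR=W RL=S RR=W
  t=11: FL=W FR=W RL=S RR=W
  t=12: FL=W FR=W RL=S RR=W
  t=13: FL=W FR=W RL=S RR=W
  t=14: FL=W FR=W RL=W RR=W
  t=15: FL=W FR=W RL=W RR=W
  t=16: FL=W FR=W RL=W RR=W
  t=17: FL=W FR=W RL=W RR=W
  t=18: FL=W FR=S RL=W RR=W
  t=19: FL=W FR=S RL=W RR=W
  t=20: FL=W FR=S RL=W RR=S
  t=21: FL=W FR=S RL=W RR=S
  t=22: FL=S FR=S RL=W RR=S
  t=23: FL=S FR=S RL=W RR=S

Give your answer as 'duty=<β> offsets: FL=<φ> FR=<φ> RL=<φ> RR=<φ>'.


duty β = stance ticks per leg = 8
FL: stance ticks = 8; W→S at t=22 → φ=2
FR: stance ticks = 8; W→S at t=18 → φ=6
RL: stance ticks = 8; W→S at t=6 → φ=18
RR: stance ticks = 8; W→S at t=20 → φ=4

duty=8 offsets: FL=2 FR=6 RL=18 RR=4
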